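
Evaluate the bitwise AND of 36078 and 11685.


0b1000110011101110 & 0b10110110100101 = 0b110010100100 = 3236

3236


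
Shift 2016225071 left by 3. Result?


0b1111000001011010010011100101111 << 3 = 0b1111000001011010010011100101111000 = 16129800568

16129800568


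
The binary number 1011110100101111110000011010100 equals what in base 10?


1011110100101111110000011010100 in decimal = 1587011796

1587011796


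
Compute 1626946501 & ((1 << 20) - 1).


1626946501 & 1048575 = 605125

605125


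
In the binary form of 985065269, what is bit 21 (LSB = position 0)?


0b111010101101101110011100110101, position 21 = 1

1


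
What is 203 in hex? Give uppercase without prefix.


203 = CB hex

CB


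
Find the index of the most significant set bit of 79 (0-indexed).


0b1001111. Highest set bit at position 6

6


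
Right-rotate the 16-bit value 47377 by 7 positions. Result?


Rotate 0b1011100100010001 right by 7 (16-bit) = 0b10001101110010 = 9074

9074


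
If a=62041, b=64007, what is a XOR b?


62041 ^ 64007 = 2142

2142


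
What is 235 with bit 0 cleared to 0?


235 & ~(1 << 0) = 234

234


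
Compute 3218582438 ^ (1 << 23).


3218582438 ^ (1 << 23) = 3218582438 ^ 8388608 = 3210193830

3210193830


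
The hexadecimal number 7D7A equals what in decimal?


7D7A hex = 32122 decimal

32122


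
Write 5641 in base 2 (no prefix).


5641 = 1011000001001 in binary

1011000001001


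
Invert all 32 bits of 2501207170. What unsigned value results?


2501207170 ^ 4294967295 = 1793760125

1793760125


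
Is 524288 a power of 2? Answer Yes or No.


0b10000000000000000000. Only one bit set => Yes

Yes


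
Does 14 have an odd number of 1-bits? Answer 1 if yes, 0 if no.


0b1110 has 3 ones => parity 1

1


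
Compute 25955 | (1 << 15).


25955 | (1 << 15) = 25955 | 32768 = 58723

58723


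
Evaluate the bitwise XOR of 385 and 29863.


0b110000001 ^ 0b111010010100111 = 0b111010100100110 = 29990

29990


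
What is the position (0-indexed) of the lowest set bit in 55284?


0b1101011111110100. Lowest set bit at position 2

2


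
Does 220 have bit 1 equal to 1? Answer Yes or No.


0b11011100, bit 1 = 0. No

No


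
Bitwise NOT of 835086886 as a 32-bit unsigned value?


~0b110001110001100110101000100110 = 0b11001110001110011001010111011001 = 3459880409 (32-bit unsigned)

3459880409


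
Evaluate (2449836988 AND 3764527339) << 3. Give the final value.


Step 1: 2449836988 & 3764527339 = 2147483816
Step 2: 2147483816 << 3 = 17179870528

17179870528


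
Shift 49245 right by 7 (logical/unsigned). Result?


0b1100000001011101 >> 7 = 0b110000000 = 384

384


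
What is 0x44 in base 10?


44 hex = 68 decimal

68


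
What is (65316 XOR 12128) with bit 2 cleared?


Step 1: 65316 ^ 12128 = 53316
Step 2: 53316 & ~(1 << 2) = 53312

53312


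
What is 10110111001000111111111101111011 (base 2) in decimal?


10110111001000111111111101111011 in decimal = 3072589691

3072589691


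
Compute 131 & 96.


0b10000011 & 0b1100000 = 0b0 = 0

0


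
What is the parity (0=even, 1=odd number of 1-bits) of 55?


0b110111 has 5 ones => parity 1

1


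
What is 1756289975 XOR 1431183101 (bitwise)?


0b1101000101011101101101110110111 ^ 0b1010101010011100001111011111101 = 0b111101111000001100010101001010 = 1038140746

1038140746


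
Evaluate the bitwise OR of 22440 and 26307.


0b101011110101000 | 0b110011011000011 = 0b111011111101011 = 30699

30699


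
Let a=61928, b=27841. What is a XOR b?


61928 ^ 27841 = 40233

40233


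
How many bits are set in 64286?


0b1111101100011110 has 11 set bits

11


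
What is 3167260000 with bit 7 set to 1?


3167260000 | (1 << 7) = 3167260000 | 128 = 3167260128

3167260128


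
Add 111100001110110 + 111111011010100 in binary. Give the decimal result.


111100001110110 + 111111011010100 = 1111011101001010 = 63306

63306


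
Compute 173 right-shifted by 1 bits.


0b10101101 >> 1 = 0b1010110 = 86

86


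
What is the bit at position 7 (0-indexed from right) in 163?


0b10100011, position 7 = 1

1


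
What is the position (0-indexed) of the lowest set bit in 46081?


0b1011010000000001. Lowest set bit at position 0

0


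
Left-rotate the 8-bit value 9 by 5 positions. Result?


Rotate 0b1001 left by 5 (8-bit) = 0b100001 = 33

33


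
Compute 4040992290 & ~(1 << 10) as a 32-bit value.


4040992290 & ~(1 << 10) = 4040991266

4040991266


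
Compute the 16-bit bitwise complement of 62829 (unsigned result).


~0b1111010101101101 = 0b101010010010 = 2706 (16-bit unsigned)

2706


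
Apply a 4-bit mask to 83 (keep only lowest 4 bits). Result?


83 & 15 = 3

3


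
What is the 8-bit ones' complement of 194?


194 ^ 255 = 61

61


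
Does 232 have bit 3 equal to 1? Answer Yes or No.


0b11101000, bit 3 = 1. Yes

Yes


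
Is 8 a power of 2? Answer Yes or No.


0b1000. Only one bit set => Yes

Yes


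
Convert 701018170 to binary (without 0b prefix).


701018170 = 101001110010001011000000111010 in binary

101001110010001011000000111010


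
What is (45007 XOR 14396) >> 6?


Step 1: 45007 ^ 14396 = 38899
Step 2: 38899 >> 6 = 607

607


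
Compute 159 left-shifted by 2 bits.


0b10011111 << 2 = 0b1001111100 = 636

636


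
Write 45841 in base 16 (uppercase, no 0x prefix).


45841 = B311 hex

B311


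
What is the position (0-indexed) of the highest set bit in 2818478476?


0b10100111111111101001000110001100. Highest set bit at position 31

31


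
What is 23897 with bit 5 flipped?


23897 ^ (1 << 5) = 23897 ^ 32 = 23929

23929


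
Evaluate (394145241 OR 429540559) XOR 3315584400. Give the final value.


Step 1: 394145241 | 429540559 = 536767967
Step 2: 536767967 ^ 3315584400 = 3663831119

3663831119


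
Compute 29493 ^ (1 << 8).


29493 ^ (1 << 8) = 29493 ^ 256 = 29237

29237


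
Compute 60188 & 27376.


0b1110101100011100 & 0b110101011110000 = 0b110101000010000 = 27152

27152


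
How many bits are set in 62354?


0b1111001110010010 has 9 set bits

9


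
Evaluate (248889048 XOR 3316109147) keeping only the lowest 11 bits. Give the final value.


Step 1: 248889048 ^ 3316109147 = 3413275011
Step 2: 3413275011 & 2047 = 387

387


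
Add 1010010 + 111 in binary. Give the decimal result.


1010010 + 111 = 1011001 = 89

89


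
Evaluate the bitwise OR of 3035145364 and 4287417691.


0b10110100111010001010010010010100 | 0b11111111100011001100110101011011 = 0b11111111111011001110110111011111 = 4293717471

4293717471


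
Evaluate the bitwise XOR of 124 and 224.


0b1111100 ^ 0b11100000 = 0b10011100 = 156

156


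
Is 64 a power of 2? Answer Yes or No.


0b1000000. Only one bit set => Yes

Yes


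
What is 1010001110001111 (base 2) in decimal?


1010001110001111 in decimal = 41871

41871


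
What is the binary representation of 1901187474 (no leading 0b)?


1901187474 = 1110001010100011101000110010010 in binary

1110001010100011101000110010010


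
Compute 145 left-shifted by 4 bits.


0b10010001 << 4 = 0b100100010000 = 2320

2320


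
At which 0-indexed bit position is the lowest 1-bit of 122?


0b1111010. Lowest set bit at position 1

1


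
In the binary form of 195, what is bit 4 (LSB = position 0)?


0b11000011, position 4 = 0

0


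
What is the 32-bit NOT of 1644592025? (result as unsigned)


~0b1100010000001100111101110011001 = 0b10011101111110011000010001100110 = 2650375270 (32-bit unsigned)

2650375270


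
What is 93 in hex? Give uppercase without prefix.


93 = 5D hex

5D


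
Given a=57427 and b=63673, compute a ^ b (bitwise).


57427 ^ 63673 = 6378

6378


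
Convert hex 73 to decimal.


73 hex = 115 decimal

115


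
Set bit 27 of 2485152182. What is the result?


2485152182 | (1 << 27) = 2485152182 | 134217728 = 2619369910

2619369910


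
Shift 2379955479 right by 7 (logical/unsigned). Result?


0b10001101110110110011110100010111 >> 7 = 0b1000110111011011001111010 = 18593402

18593402


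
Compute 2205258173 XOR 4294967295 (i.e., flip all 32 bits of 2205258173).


2205258173 ^ 4294967295 = 2089709122

2089709122


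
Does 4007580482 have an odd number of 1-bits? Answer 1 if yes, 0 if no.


0b11101110110111101101001101000010 has 19 ones => parity 1

1


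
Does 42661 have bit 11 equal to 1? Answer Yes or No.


0b1010011010100101, bit 11 = 0. No

No


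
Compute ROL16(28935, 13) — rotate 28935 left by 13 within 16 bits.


Rotate 0b111000100000111 left by 13 (16-bit) = 0b1110111000100000 = 60960

60960


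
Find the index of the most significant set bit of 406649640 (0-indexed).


0b11000001111001111101100101000. Highest set bit at position 28

28


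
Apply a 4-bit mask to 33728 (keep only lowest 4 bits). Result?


33728 & 15 = 0

0


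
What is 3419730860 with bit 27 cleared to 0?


3419730860 & ~(1 << 27) = 3285513132

3285513132


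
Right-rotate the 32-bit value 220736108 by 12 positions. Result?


Rotate 0b1101001010000010101001101100 right by 12 (32-bit) = 0b10100110110000001101001010000010 = 2797654658

2797654658


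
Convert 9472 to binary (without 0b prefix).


9472 = 10010100000000 in binary

10010100000000


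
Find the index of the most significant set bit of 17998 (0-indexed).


0b100011001001110. Highest set bit at position 14

14


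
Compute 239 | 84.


0b11101111 | 0b1010100 = 0b11111111 = 255

255


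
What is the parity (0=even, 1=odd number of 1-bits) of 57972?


0b1110001001110100 has 8 ones => parity 0

0


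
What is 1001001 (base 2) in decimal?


1001001 in decimal = 73

73


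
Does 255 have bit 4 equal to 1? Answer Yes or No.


0b11111111, bit 4 = 1. Yes

Yes


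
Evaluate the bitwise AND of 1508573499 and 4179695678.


0b1011001111010110000000100111011 & 0b11111001001000010001100000111110 = 0b1011001001000010000000000111010 = 1495334970

1495334970


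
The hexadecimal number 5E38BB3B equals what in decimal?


5E38BB3B hex = 1580776251 decimal

1580776251


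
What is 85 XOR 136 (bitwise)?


0b1010101 ^ 0b10001000 = 0b11011101 = 221

221


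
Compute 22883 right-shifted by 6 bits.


0b101100101100011 >> 6 = 0b101100101 = 357

357


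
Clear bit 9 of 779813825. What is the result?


779813825 & ~(1 << 9) = 779813313

779813313


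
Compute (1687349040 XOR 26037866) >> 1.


Step 1: 1687349040 ^ 26037866 = 1696573786
Step 2: 1696573786 >> 1 = 848286893

848286893


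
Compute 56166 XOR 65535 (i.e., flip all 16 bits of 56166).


56166 ^ 65535 = 9369

9369


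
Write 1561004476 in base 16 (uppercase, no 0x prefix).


1561004476 = 5D0B09BC hex

5D0B09BC


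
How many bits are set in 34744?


0b1000011110111000 has 8 set bits

8


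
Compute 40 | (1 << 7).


40 | (1 << 7) = 40 | 128 = 168

168


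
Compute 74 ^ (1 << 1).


74 ^ (1 << 1) = 74 ^ 2 = 72

72


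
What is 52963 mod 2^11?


52963 & 2047 = 1763

1763


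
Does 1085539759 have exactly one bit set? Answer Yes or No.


0b1000000101101000000010110101111. Multiple bits set => No

No


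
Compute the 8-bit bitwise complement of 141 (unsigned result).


~0b10001101 = 0b1110010 = 114 (8-bit unsigned)

114


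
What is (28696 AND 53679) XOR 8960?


Step 1: 28696 & 53679 = 20488
Step 2: 20488 ^ 8960 = 29448

29448


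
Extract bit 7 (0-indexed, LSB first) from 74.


0b1001010, position 7 = 0

0


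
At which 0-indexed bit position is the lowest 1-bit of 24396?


0b101111101001100. Lowest set bit at position 2

2


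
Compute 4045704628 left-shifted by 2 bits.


0b11110001001001001000110110110100 << 2 = 0b1111000100100100100011011011010000 = 16182818512

16182818512


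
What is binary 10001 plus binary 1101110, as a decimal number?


10001 + 1101110 = 1111111 = 127

127


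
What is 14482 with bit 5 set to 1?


14482 | (1 << 5) = 14482 | 32 = 14514

14514


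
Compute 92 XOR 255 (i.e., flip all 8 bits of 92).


92 ^ 255 = 163

163


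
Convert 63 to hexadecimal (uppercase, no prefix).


63 = 3F hex

3F


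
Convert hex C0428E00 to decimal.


C0428E00 hex = 3225587200 decimal

3225587200


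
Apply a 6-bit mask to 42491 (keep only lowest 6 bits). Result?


42491 & 63 = 59

59


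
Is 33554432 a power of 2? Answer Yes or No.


0b10000000000000000000000000. Only one bit set => Yes

Yes


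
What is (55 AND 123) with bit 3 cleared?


Step 1: 55 & 123 = 51
Step 2: 51 & ~(1 << 3) = 51

51


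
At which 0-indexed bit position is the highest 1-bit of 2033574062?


0b1111001001101011110000010101110. Highest set bit at position 30

30


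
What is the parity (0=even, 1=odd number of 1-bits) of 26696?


0b110100001001000 has 5 ones => parity 1

1


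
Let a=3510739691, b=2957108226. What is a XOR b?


3510739691 ^ 2957108226 = 1627408105

1627408105


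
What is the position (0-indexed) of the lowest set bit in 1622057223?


0b1100000101011101010000100000111. Lowest set bit at position 0

0


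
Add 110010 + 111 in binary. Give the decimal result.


110010 + 111 = 111001 = 57

57


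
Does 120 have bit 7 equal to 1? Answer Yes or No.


0b1111000, bit 7 = 0. No

No


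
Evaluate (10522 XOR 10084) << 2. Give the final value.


Step 1: 10522 ^ 10084 = 3710
Step 2: 3710 << 2 = 14840

14840


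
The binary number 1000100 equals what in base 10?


1000100 in decimal = 68

68


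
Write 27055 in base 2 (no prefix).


27055 = 110100110101111 in binary

110100110101111


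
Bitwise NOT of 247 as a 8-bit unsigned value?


~0b11110111 = 0b1000 = 8 (8-bit unsigned)

8


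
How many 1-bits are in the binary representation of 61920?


0b1111000111100000 has 8 set bits

8


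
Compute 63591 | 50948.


0b1111100001100111 | 0b1100011100000100 = 0b1111111101100111 = 65383

65383


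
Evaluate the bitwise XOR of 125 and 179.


0b1111101 ^ 0b10110011 = 0b11001110 = 206

206


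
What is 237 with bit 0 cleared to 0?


237 & ~(1 << 0) = 236

236


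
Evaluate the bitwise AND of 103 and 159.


0b1100111 & 0b10011111 = 0b111 = 7

7


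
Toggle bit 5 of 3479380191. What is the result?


3479380191 ^ (1 << 5) = 3479380191 ^ 32 = 3479380223

3479380223


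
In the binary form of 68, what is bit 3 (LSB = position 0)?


0b1000100, position 3 = 0

0


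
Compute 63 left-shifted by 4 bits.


0b111111 << 4 = 0b1111110000 = 1008

1008


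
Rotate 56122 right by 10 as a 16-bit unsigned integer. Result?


Rotate 0b1101101100111010 right by 10 (16-bit) = 0b1100111010110110 = 52918

52918


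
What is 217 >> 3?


0b11011001 >> 3 = 0b11011 = 27

27


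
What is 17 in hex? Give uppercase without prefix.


17 = 11 hex

11


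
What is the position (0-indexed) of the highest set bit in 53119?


0b1100111101111111. Highest set bit at position 15

15


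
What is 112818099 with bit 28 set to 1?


112818099 | (1 << 28) = 112818099 | 268435456 = 381253555

381253555


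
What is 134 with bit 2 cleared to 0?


134 & ~(1 << 2) = 130

130


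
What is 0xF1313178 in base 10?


F1313178 hex = 4046532984 decimal

4046532984


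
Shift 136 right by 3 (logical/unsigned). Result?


0b10001000 >> 3 = 0b10001 = 17

17


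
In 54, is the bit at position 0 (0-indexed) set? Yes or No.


0b110110, bit 0 = 0. No

No


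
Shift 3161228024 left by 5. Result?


0b10111100011011001000001011111000 << 5 = 0b1011110001101100100000101111100000000 = 101159296768

101159296768


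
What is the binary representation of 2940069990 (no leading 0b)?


2940069990 = 10101111001111011110100001100110 in binary

10101111001111011110100001100110


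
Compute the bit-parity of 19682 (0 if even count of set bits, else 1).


0b100110011100010 has 7 ones => parity 1

1


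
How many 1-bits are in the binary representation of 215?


0b11010111 has 6 set bits

6


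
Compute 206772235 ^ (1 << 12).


206772235 ^ (1 << 12) = 206772235 ^ 4096 = 206768139

206768139


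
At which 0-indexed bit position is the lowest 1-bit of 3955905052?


0b11101011110010100101001000011100. Lowest set bit at position 2

2


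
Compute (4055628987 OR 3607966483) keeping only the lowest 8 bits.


Step 1: 4055628987 | 3607966483 = 4156555195
Step 2: 4156555195 & 255 = 187

187


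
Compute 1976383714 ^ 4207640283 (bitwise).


0b1110101110011010011100011100010 ^ 0b11111010110010110111111011011011 = 0b10001111000001100100011000111001 = 2399553081

2399553081


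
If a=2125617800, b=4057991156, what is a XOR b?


2125617800 ^ 4057991156 = 2404539772

2404539772


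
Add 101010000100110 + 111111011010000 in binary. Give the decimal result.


101010000100110 + 111111011010000 = 1101001011110110 = 54006

54006


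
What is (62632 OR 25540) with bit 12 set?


Step 1: 62632 | 25540 = 63468
Step 2: 63468 | (1 << 12) = 63468 | 4096 = 63468

63468


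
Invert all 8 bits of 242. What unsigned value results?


242 ^ 255 = 13

13


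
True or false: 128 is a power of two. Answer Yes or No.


0b10000000. Only one bit set => Yes

Yes


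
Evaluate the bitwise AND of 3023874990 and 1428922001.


0b10110100001111001010101110101110 & 0b1010101001010111001111010010001 = 0b10100001010001000101010000000 = 338201216

338201216


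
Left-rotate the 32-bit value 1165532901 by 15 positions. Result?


Rotate 0b1000101011110001001111011100101 left by 15 (32-bit) = 0b1001111011100101010001010111100 = 1332912828

1332912828


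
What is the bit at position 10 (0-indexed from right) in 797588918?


0b101111100010100011110110110110, position 10 = 1

1


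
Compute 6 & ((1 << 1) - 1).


6 & 1 = 0

0


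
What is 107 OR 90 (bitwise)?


0b1101011 | 0b1011010 = 0b1111011 = 123

123


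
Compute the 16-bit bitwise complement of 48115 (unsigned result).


~0b1011101111110011 = 0b100010000001100 = 17420 (16-bit unsigned)

17420


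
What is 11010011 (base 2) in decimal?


11010011 in decimal = 211

211


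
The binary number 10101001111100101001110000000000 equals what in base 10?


10101001111100101001110000000000 in decimal = 2851249152

2851249152


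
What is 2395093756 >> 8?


0b10001110110000100011101011111100 >> 8 = 0b100011101100001000111010 = 9355834

9355834


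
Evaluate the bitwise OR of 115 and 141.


0b1110011 | 0b10001101 = 0b11111111 = 255

255


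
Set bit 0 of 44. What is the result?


44 | (1 << 0) = 44 | 1 = 45

45


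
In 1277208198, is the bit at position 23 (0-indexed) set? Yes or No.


0b1001100001000001010011010000110, bit 23 = 0. No

No


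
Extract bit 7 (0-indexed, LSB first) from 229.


0b11100101, position 7 = 1

1


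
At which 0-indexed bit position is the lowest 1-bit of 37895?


0b1001010000000111. Lowest set bit at position 0

0


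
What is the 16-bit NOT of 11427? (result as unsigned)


~0b10110010100011 = 0b1101001101011100 = 54108 (16-bit unsigned)

54108


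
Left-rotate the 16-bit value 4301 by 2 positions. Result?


Rotate 0b1000011001101 left by 2 (16-bit) = 0b100001100110100 = 17204

17204


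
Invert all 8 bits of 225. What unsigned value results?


225 ^ 255 = 30

30


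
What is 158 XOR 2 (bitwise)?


0b10011110 ^ 0b10 = 0b10011100 = 156

156


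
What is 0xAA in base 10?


AA hex = 170 decimal

170


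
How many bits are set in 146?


0b10010010 has 3 set bits

3


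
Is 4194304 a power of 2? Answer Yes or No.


0b10000000000000000000000. Only one bit set => Yes

Yes


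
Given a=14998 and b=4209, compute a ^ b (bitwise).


14998 ^ 4209 = 10983

10983


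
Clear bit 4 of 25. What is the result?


25 & ~(1 << 4) = 9

9


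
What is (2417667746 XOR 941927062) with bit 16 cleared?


Step 1: 2417667746 ^ 941927062 = 2822636596
Step 2: 2822636596 & ~(1 << 16) = 2822636596

2822636596


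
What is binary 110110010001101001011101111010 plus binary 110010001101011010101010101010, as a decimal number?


110110010001101001011101111010 + 110010001101011010101010101010 = 1101000011111000100001000100100 = 1752973860

1752973860


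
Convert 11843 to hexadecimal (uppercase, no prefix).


11843 = 2E43 hex

2E43


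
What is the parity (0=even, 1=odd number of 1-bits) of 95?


0b1011111 has 6 ones => parity 0

0


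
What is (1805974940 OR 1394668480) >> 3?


Step 1: 1805974940 | 1394668480 = 2074410972
Step 2: 2074410972 >> 3 = 259301371

259301371


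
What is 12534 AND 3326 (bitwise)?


0b11000011110110 & 0b110011111110 = 0b11110110 = 246

246


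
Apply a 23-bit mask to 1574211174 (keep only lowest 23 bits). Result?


1574211174 & 8388607 = 5541478

5541478


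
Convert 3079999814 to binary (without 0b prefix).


3079999814 = 10110111100101010001000101000110 in binary

10110111100101010001000101000110


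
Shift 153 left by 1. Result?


0b10011001 << 1 = 0b100110010 = 306

306


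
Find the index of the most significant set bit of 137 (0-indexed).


0b10001001. Highest set bit at position 7

7


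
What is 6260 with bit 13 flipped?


6260 ^ (1 << 13) = 6260 ^ 8192 = 14452

14452


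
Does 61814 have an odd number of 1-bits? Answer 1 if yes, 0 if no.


0b1111000101110110 has 10 ones => parity 0

0


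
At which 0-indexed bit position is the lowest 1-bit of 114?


0b1110010. Lowest set bit at position 1

1


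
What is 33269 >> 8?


0b1000000111110101 >> 8 = 0b10000001 = 129

129


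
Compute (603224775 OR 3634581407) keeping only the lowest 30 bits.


Step 1: 603224775 | 3634581407 = 4227301343
Step 2: 4227301343 & 1073741823 = 1006075871

1006075871


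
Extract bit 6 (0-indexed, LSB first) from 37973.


0b1001010001010101, position 6 = 1

1


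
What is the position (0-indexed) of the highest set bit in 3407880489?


0b11001011001000000010000100101001. Highest set bit at position 31

31


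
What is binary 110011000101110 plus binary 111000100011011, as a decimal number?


110011000101110 + 111000100011011 = 1101011101001001 = 55113

55113


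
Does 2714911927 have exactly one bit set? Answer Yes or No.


0b10100001110100100100010010110111. Multiple bits set => No

No


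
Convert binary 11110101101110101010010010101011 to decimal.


11110101101110101010010010101011 in decimal = 4122649771

4122649771


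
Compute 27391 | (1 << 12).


27391 | (1 << 12) = 27391 | 4096 = 31487

31487


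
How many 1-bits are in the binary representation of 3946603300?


0b11101011001111000110001100100100 has 16 set bits

16


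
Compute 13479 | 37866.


0b11010010100111 | 0b1001001111101010 = 0b1011011111101111 = 47087

47087


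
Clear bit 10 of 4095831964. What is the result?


4095831964 & ~(1 << 10) = 4095830940

4095830940


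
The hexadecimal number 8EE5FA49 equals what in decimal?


8EE5FA49 hex = 2397436489 decimal

2397436489


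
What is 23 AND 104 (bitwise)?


0b10111 & 0b1101000 = 0b0 = 0

0


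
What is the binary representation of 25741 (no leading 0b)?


25741 = 110010010001101 in binary

110010010001101


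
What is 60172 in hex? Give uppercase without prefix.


60172 = EB0C hex

EB0C


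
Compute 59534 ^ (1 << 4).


59534 ^ (1 << 4) = 59534 ^ 16 = 59550

59550


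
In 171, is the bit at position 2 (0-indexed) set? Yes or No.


0b10101011, bit 2 = 0. No

No


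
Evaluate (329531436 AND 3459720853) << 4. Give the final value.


Step 1: 329531436 & 3459720853 = 35913732
Step 2: 35913732 << 4 = 574619712

574619712


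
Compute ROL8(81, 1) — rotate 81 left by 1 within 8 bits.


Rotate 0b1010001 left by 1 (8-bit) = 0b10100010 = 162

162


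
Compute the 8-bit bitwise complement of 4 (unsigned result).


~0b100 = 0b11111011 = 251 (8-bit unsigned)

251


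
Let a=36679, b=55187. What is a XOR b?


36679 ^ 55187 = 22740

22740


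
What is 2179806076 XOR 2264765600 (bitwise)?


0b10000001111011010011001101111100 ^ 0b10000110111111011001010010100000 = 0b111000100001010011111011100 = 118532060

118532060


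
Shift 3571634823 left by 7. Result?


0b11010100111000101101001010000111 << 7 = 0b110101001110001011010010100001110000000 = 457169257344

457169257344


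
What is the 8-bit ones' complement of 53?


53 ^ 255 = 202

202


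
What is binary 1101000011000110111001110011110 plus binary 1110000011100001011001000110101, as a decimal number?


1101000011000110111001110011110 + 1110000011100001011001000110101 = 11011000110101000010010111010011 = 3637781971

3637781971


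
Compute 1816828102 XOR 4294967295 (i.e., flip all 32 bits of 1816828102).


1816828102 ^ 4294967295 = 2478139193

2478139193


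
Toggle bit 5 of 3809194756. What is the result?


3809194756 ^ (1 << 5) = 3809194756 ^ 32 = 3809194788

3809194788


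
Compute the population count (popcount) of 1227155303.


0b1001001001001001110011101100111 has 16 set bits

16


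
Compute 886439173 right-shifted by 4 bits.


0b110100110101011111110100000101 >> 4 = 0b11010011010101111111010000 = 55402448

55402448


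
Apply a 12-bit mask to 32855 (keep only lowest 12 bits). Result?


32855 & 4095 = 87

87


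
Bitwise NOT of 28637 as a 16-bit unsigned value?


~0b110111111011101 = 0b1001000000100010 = 36898 (16-bit unsigned)

36898


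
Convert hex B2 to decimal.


B2 hex = 178 decimal

178


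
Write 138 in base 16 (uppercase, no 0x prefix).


138 = 8A hex

8A


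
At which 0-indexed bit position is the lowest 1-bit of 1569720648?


0b1011101100100000000100101001000. Lowest set bit at position 3

3


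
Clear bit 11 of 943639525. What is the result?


943639525 & ~(1 << 11) = 943637477

943637477


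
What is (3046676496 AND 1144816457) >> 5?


Step 1: 3046676496 & 1144816457 = 68714496
Step 2: 68714496 >> 5 = 2147328

2147328


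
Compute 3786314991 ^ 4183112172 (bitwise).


0b11100001101011101001010011101111 ^ 0b11111001010101010011100111101100 = 0b11000111110111010110100000011 = 419147011

419147011


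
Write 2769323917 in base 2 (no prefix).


2769323917 = 10100101000100001000011110001101 in binary

10100101000100001000011110001101


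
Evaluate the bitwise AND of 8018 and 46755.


0b1111101010010 & 0b1011011010100011 = 0b1011000000010 = 5634

5634


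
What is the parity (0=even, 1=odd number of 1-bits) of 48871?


0b1011111011100111 has 12 ones => parity 0

0


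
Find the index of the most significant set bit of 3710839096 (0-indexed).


0b11011101001011101110100100111000. Highest set bit at position 31

31


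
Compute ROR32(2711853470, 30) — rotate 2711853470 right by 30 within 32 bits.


Rotate 0b10100001101000111001100110011110 right by 30 (32-bit) = 0b10000110100011100110011001111010 = 2257479290

2257479290


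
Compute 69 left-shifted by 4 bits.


0b1000101 << 4 = 0b10001010000 = 1104

1104


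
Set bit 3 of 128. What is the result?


128 | (1 << 3) = 128 | 8 = 136

136


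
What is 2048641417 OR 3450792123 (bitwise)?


0b1111010000110111100100110001001 | 0b11001101101011101110100010111011 = 0b11111111101111111110100110111011 = 4290767291

4290767291


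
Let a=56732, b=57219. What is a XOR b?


56732 ^ 57219 = 543

543


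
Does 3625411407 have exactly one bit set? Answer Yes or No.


0b11011000000101110110001101001111. Multiple bits set => No

No


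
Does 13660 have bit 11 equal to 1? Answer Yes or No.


0b11010101011100, bit 11 = 0. No

No


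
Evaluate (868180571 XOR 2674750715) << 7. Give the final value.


Step 1: 868180571 ^ 2674750715 = 2899449504
Step 2: 2899449504 << 7 = 371129536512

371129536512


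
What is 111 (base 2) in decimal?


111 in decimal = 7

7


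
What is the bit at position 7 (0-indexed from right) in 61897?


0b1111000111001001, position 7 = 1

1


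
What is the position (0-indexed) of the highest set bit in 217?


0b11011001. Highest set bit at position 7

7


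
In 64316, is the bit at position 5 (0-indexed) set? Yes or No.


0b1111101100111100, bit 5 = 1. Yes

Yes


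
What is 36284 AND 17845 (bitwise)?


0b1000110110111100 & 0b100010110110101 = 0b10110110100 = 1460

1460


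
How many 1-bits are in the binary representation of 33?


0b100001 has 2 set bits

2


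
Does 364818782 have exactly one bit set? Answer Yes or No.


0b10101101111101011000101011110. Multiple bits set => No

No


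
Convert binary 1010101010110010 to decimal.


1010101010110010 in decimal = 43698

43698


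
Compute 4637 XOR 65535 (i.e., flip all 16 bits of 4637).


4637 ^ 65535 = 60898

60898


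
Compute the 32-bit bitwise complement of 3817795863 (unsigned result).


~0b11100011100011101111000100010111 = 0b11100011100010000111011101000 = 477171432 (32-bit unsigned)

477171432


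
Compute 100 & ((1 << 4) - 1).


100 & 15 = 4

4


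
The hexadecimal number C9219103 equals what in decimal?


C9219103 hex = 3374420227 decimal

3374420227


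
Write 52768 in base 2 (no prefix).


52768 = 1100111000100000 in binary

1100111000100000


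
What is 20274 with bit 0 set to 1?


20274 | (1 << 0) = 20274 | 1 = 20275

20275


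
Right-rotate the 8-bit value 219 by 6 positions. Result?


Rotate 0b11011011 right by 6 (8-bit) = 0b1101111 = 111

111


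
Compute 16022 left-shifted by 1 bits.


0b11111010010110 << 1 = 0b111110100101100 = 32044

32044


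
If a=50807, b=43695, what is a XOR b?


50807 ^ 43695 = 27864

27864


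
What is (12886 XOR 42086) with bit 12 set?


Step 1: 12886 ^ 42086 = 38448
Step 2: 38448 | (1 << 12) = 38448 | 4096 = 38448

38448


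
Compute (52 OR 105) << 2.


Step 1: 52 | 105 = 125
Step 2: 125 << 2 = 500

500


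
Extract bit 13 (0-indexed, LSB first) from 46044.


0b1011001111011100, position 13 = 1

1


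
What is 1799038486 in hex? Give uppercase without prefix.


1799038486 = 6B3B2616 hex

6B3B2616


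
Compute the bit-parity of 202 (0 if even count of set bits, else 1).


0b11001010 has 4 ones => parity 0

0


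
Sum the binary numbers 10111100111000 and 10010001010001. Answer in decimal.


10111100111000 + 10010001010001 = 101001110001001 = 21385

21385


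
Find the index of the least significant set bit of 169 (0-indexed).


0b10101001. Lowest set bit at position 0

0


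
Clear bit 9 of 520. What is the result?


520 & ~(1 << 9) = 8

8


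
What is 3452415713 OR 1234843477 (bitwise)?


0b11001101110001111010111011100001 | 0b1001001100110100011011101010101 = 0b11001101110111111011111111110101 = 3453992949

3453992949


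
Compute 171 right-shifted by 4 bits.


0b10101011 >> 4 = 0b1010 = 10

10


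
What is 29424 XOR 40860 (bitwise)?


0b111001011110000 ^ 0b1001111110011100 = 0b1110110101101100 = 60780

60780


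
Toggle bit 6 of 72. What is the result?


72 ^ (1 << 6) = 72 ^ 64 = 8

8


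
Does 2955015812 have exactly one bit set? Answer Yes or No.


0b10110000001000011111011010000100. Multiple bits set => No

No


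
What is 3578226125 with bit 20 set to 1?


3578226125 | (1 << 20) = 3578226125 | 1048576 = 3579274701

3579274701


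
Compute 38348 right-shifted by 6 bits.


0b1001010111001100 >> 6 = 0b1001010111 = 599

599


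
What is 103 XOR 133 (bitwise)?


0b1100111 ^ 0b10000101 = 0b11100010 = 226

226


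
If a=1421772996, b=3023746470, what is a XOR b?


1421772996 ^ 3023746470 = 3766762850

3766762850


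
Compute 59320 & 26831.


0b1110011110111000 & 0b110100011001111 = 0b110000010001000 = 24712

24712


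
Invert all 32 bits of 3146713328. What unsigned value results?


3146713328 ^ 4294967295 = 1148253967

1148253967


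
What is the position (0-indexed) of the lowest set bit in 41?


0b101001. Lowest set bit at position 0

0


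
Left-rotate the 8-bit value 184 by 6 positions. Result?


Rotate 0b10111000 left by 6 (8-bit) = 0b101110 = 46

46


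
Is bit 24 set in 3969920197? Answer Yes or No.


0b11101100101000000010110011000101, bit 24 = 0. No

No


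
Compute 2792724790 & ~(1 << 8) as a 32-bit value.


2792724790 & ~(1 << 8) = 2792724534

2792724534


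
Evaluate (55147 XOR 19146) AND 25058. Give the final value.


Step 1: 55147 ^ 19146 = 40353
Step 2: 40353 & 25058 = 416

416


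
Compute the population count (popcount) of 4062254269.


0b11110010001000010001010010111101 has 15 set bits

15


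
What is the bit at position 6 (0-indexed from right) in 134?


0b10000110, position 6 = 0

0


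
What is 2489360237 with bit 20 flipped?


2489360237 ^ (1 << 20) = 2489360237 ^ 1048576 = 2490408813

2490408813


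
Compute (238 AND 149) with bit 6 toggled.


Step 1: 238 & 149 = 132
Step 2: 132 ^ (1 << 6) = 132 ^ 64 = 196

196


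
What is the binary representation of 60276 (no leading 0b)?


60276 = 1110101101110100 in binary

1110101101110100


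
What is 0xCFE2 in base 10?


CFE2 hex = 53218 decimal

53218


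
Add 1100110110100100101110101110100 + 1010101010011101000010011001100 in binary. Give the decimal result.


1100110110100100101110101110100 + 1010101010011101000010011001100 = 10111100001000001110001001000000 = 3156271680

3156271680


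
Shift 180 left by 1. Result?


0b10110100 << 1 = 0b101101000 = 360

360


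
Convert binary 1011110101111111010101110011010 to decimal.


1011110101111111010101110011010 in decimal = 1589619610

1589619610


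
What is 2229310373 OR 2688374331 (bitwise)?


0b10000100111000001001001110100101 | 0b10100000001111010101011000111011 = 0b10100100111111011101011110111111 = 2768099263

2768099263


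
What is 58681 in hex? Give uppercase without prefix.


58681 = E539 hex

E539


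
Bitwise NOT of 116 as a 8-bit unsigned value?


~0b1110100 = 0b10001011 = 139 (8-bit unsigned)

139


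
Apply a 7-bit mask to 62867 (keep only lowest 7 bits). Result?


62867 & 127 = 19

19


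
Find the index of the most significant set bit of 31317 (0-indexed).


0b111101001010101. Highest set bit at position 14

14


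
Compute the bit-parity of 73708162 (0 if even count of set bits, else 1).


0b100011001001011001010000010 has 10 ones => parity 0

0


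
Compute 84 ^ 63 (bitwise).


0b1010100 ^ 0b111111 = 0b1101011 = 107

107


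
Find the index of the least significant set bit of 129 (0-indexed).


0b10000001. Lowest set bit at position 0

0


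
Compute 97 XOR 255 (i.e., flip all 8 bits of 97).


97 ^ 255 = 158

158


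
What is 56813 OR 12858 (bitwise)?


0b1101110111101101 | 0b11001000111010 = 0b1111111111111111 = 65535

65535


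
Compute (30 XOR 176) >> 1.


Step 1: 30 ^ 176 = 174
Step 2: 174 >> 1 = 87

87


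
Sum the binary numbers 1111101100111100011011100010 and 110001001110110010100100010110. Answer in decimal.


1111101100111100011011100010 + 110001001110110010100100010110 = 1000000111011101110111111111000 = 1089400824

1089400824


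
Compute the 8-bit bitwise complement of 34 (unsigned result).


~0b100010 = 0b11011101 = 221 (8-bit unsigned)

221


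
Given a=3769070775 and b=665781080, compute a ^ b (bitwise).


3769070775 ^ 665781080 = 3339220975

3339220975


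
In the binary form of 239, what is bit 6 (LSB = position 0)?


0b11101111, position 6 = 1

1


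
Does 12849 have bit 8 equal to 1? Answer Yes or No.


0b11001000110001, bit 8 = 0. No

No


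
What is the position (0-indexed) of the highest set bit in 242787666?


0b1110011110001010010101010010. Highest set bit at position 27

27


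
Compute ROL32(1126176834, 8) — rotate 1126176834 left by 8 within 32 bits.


Rotate 0b1000011001000000001100001000010 left by 8 (32-bit) = 0b100000000110000100001001000011 = 538460739

538460739


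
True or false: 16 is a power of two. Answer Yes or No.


0b10000. Only one bit set => Yes

Yes


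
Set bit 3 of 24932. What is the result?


24932 | (1 << 3) = 24932 | 8 = 24940

24940


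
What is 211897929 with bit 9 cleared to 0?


211897929 & ~(1 << 9) = 211897417

211897417


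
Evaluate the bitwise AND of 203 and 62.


0b11001011 & 0b111110 = 0b1010 = 10

10


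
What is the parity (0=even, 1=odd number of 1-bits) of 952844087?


0b111000110010110011111100110111 has 19 ones => parity 1

1


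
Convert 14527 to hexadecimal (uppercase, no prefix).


14527 = 38BF hex

38BF


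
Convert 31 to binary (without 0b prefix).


31 = 11111 in binary

11111


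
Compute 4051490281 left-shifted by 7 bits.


0b11110001011111001101010111101001 << 7 = 0b111100010111110011010101111010010000000 = 518590755968

518590755968


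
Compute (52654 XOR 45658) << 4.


Step 1: 52654 ^ 45658 = 32756
Step 2: 32756 << 4 = 524096

524096


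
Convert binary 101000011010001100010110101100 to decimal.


101000011010001100010110101100 in decimal = 677954988

677954988


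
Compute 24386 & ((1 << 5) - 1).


24386 & 31 = 2

2


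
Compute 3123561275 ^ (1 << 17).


3123561275 ^ (1 << 17) = 3123561275 ^ 131072 = 3123692347

3123692347


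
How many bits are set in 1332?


0b10100110100 has 5 set bits

5


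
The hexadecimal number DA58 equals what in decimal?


DA58 hex = 55896 decimal

55896


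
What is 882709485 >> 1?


0b110100100111010001001111101101 >> 1 = 0b11010010011101000100111110110 = 441354742

441354742


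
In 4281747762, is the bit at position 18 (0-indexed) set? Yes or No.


0b11111111001101100100100100110010, bit 18 = 1. Yes

Yes


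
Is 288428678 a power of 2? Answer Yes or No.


0b10001001100010001001010000110. Multiple bits set => No

No


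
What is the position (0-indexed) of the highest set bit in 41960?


0b1010001111101000. Highest set bit at position 15

15


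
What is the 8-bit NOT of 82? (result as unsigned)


~0b1010010 = 0b10101101 = 173 (8-bit unsigned)

173


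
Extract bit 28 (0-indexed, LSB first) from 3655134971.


0b11011001110111001110111011111011, position 28 = 1

1


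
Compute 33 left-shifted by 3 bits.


0b100001 << 3 = 0b100001000 = 264

264


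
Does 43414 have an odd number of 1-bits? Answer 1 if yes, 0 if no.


0b1010100110010110 has 8 ones => parity 0

0


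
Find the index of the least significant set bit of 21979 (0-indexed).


0b101010111011011. Lowest set bit at position 0

0


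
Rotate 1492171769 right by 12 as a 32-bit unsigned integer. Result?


Rotate 0b1011000111100001011101111111001 right by 12 (32-bit) = 0b10111111100101011000111100001011 = 3214249739

3214249739
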